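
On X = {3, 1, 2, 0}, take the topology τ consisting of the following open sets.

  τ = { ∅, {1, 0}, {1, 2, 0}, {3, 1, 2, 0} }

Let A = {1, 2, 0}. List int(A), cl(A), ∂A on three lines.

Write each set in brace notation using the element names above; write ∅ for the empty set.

open subsets of A: ∅, {1, 0}, {1, 2, 0}; so int(A) = {1, 2, 0}
closure: X∖int(X∖A) = X∖∅ = {3, 1, 2, 0}
∂A = {3, 1, 2, 0} minus {1, 2, 0} = {3}

int(A) = {1, 2, 0}
cl(A)  = {3, 1, 2, 0}
∂A     = {3}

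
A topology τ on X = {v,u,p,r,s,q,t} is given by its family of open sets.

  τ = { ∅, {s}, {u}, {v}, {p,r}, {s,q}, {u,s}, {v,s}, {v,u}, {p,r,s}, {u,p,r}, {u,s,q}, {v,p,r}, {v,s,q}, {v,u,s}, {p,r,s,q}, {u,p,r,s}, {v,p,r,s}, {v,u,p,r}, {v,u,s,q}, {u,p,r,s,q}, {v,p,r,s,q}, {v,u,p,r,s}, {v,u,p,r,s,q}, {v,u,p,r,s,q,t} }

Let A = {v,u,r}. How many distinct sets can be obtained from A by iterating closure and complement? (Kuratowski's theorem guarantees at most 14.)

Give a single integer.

10

closure: X∖int(X∖A) = X∖{s,q} = {v,u,p,r,t}
Let k=closure and c=complement:
  1. A     = {v,u,r}
  2. kA    = {v,u,p,r,t}
  3. cA    = {p,s,q,t}
  4. ckA   = {s,q}
  5. kcA   = {p,r,s,q,t}
  6. kckA  = {s,q,t}
  7. ckcA  = {v,u}
  8. ckckA = {v,u,p,r}
  9. kckcA = {v,u,t}
  10. ckckcA = {p,r,s,q}
— saturated at 10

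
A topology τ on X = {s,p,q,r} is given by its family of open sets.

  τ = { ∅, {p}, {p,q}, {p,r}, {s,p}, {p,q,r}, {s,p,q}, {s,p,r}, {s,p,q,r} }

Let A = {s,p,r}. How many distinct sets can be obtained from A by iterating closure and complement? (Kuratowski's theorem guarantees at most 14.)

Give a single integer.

4

complement {q}; its interior ∅; cl(A) = X∖∅ = {s,p,q,r}
With k = closure, c = complement:
  1. A     = {s,p,r}
  2. kA    = {s,p,q,r}
  3. cA    = {q}
  4. ckA   = ∅
k, c of each give nothing new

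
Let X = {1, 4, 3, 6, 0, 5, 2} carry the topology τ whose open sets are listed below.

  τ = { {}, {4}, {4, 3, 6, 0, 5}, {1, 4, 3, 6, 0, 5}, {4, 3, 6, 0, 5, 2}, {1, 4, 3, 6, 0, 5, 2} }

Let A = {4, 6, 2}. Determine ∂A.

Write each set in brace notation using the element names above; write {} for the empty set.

interior: largest open inside A is {4} (from {}, {4})
cl via duality: int({1, 3, 0, 5}) = {}, so X∖{} = {1, 4, 3, 6, 0, 5, 2}
cl∖int = {1, 3, 6, 0, 5, 2}

{1, 3, 6, 0, 5, 2}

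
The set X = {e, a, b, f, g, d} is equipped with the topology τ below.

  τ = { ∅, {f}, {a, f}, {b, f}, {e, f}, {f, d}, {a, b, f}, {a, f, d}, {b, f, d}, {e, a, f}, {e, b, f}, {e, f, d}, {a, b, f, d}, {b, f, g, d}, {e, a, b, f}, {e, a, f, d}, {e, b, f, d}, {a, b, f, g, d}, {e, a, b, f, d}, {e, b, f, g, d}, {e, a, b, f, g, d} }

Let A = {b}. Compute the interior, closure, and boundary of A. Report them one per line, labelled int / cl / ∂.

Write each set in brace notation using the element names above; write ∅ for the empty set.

int(A) = ∅
cl(A)  = {b, g}
∂A     = {b, g}

open subsets of A: ∅; so int(A) = ∅
closure: X∖int(X∖A) = X∖{e, a, f, d} = {b, g}
∂A = {b, g} minus ∅ = {b, g}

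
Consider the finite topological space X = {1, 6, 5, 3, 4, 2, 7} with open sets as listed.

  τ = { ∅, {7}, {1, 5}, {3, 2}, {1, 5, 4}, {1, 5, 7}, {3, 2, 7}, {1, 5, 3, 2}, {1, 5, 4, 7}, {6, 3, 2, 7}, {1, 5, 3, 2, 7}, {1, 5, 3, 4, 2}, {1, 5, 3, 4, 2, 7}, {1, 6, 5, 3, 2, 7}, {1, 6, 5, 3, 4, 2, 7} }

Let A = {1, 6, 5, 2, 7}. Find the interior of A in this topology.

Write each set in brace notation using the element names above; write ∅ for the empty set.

opens ⊆ A: ∅, {7}, {1, 5}, {1, 5, 7}; union → int = {1, 5, 7}

{1, 5, 7}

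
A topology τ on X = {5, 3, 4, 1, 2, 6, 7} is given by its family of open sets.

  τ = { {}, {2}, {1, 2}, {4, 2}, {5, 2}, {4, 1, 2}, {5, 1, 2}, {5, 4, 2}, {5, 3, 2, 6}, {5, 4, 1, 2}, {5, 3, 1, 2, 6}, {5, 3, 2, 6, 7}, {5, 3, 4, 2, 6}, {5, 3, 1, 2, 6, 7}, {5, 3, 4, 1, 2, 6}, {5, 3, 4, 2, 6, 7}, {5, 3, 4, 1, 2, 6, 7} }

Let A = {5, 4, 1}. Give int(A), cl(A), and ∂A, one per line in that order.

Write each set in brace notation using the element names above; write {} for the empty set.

int(A) = {}
cl(A)  = {5, 3, 4, 1, 6, 7}
∂A     = {5, 3, 4, 1, 6, 7}

open subsets of A: {}; so int(A) = {}
closure: X∖int(X∖A) = X∖{2} = {5, 3, 4, 1, 6, 7}
∂A = {5, 3, 4, 1, 6, 7} minus {} = {5, 3, 4, 1, 6, 7}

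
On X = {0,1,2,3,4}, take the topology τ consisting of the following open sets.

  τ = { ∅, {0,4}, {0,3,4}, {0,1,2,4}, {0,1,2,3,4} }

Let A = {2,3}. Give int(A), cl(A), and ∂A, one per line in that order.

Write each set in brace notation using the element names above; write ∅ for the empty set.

U open, U⊆A: ∅. int(A) = ⋃ = ∅
X∖A={0,1,4}, int(X∖A)={0,4}, hence cl(A)={1,2,3}
∂A: remove int from cl → {1,2,3}

int(A) = ∅
cl(A)  = {1,2,3}
∂A     = {1,2,3}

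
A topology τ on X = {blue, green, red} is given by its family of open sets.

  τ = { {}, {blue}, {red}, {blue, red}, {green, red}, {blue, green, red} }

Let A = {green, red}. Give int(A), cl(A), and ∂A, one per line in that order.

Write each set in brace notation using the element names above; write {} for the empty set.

opens ⊆ A: {}, {red}, {green, red}; union → int = {green, red}
complement {blue}; its interior {blue}; cl(A) = X∖{blue} = {green, red}
boundary = {green, red} ∖ {green, red} = {}

int(A) = {green, red}
cl(A)  = {green, red}
∂A     = {}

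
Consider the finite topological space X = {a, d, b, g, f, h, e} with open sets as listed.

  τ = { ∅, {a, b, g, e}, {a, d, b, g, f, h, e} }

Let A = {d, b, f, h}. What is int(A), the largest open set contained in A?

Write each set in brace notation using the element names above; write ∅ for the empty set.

U open, U⊆A: ∅. int(A) = ⋃ = ∅

∅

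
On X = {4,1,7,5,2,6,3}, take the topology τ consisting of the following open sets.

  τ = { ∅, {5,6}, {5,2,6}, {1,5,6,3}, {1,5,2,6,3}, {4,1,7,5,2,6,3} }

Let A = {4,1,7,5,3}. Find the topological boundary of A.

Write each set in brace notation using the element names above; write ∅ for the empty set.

U open, U⊆A: ∅. int(A) = ⋃ = ∅
X∖A={2,6}, int(X∖A)=∅, hence cl(A)={4,1,7,5,2,6,3}
∂A: remove int from cl → {4,1,7,5,2,6,3}

{4,1,7,5,2,6,3}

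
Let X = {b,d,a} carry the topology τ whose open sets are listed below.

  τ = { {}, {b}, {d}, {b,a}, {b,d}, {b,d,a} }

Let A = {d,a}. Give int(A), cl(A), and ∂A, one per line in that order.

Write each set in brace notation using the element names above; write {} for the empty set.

int(A) = {d}
cl(A)  = {d,a}
∂A     = {a}

U open, U⊆A: {}, {d}. int(A) = ⋃ = {d}
X∖A={b}, int(X∖A)={b}, hence cl(A)={d,a}
∂A: remove int from cl → {a}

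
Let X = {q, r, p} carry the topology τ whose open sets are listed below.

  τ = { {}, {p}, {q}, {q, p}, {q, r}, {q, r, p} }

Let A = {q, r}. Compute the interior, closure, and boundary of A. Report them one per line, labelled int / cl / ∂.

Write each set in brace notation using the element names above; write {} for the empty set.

open subsets of A: {}, {q}, {q, r}; so int(A) = {q, r}
closure: X∖int(X∖A) = X∖{p} = {q, r}
∂A = {q, r} minus {q, r} = {}

int(A) = {q, r}
cl(A)  = {q, r}
∂A     = {}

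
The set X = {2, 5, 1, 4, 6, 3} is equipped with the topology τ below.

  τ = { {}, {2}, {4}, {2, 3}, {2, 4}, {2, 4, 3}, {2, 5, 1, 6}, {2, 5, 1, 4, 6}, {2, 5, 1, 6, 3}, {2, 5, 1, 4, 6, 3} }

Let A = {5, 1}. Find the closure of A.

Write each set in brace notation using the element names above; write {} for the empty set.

{5, 1, 6}

closure: X∖int(X∖A) = X∖{2, 4, 3} = {5, 1, 6}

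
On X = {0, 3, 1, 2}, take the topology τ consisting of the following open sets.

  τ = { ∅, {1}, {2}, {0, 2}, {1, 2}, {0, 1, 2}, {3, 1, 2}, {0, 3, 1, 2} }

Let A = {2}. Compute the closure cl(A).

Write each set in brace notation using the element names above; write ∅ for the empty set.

{0, 3, 2}

X∖A={0, 3, 1}, int(X∖A)={1}, hence cl(A)={0, 3, 2}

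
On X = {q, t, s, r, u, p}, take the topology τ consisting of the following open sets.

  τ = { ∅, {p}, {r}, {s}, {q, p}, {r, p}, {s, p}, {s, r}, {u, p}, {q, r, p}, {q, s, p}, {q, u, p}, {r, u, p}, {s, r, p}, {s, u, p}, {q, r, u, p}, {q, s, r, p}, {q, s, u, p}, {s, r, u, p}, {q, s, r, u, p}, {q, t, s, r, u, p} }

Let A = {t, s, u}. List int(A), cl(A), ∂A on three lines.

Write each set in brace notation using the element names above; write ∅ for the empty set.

U open, U⊆A: ∅, {s}. int(A) = ⋃ = {s}
X∖A={q, r, p}, int(X∖A)={q, r, p}, hence cl(A)={t, s, u}
∂A: remove int from cl → {t, u}

int(A) = {s}
cl(A)  = {t, s, u}
∂A     = {t, u}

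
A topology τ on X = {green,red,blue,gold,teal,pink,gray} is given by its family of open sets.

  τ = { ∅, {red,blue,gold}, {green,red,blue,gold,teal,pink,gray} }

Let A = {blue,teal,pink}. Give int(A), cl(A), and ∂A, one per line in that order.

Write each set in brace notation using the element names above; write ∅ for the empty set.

int(A) = ∅
cl(A)  = {green,red,blue,gold,teal,pink,gray}
∂A     = {green,red,blue,gold,teal,pink,gray}

U open, U⊆A: ∅. int(A) = ⋃ = ∅
X∖A={green,red,gold,gray}, int(X∖A)=∅, hence cl(A)={green,red,blue,gold,teal,pink,gray}
∂A: remove int from cl → {green,red,blue,gold,teal,pink,gray}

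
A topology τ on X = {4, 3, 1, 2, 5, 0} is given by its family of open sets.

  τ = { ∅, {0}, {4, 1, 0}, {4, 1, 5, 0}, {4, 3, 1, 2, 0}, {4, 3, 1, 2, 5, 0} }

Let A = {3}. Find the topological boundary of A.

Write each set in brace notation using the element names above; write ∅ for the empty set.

{3, 2}

U open, U⊆A: ∅. int(A) = ⋃ = ∅
X∖A={4, 1, 2, 5, 0}, int(X∖A)={4, 1, 5, 0}, hence cl(A)={3, 2}
∂A: remove int from cl → {3, 2}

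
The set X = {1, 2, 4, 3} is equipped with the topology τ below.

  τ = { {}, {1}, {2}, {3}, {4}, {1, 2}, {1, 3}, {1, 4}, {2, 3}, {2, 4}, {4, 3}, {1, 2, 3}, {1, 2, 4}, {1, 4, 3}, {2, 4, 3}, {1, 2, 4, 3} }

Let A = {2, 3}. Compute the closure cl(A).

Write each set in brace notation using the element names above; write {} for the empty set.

{2, 3}

closure: X∖int(X∖A) = X∖{1, 4} = {2, 3}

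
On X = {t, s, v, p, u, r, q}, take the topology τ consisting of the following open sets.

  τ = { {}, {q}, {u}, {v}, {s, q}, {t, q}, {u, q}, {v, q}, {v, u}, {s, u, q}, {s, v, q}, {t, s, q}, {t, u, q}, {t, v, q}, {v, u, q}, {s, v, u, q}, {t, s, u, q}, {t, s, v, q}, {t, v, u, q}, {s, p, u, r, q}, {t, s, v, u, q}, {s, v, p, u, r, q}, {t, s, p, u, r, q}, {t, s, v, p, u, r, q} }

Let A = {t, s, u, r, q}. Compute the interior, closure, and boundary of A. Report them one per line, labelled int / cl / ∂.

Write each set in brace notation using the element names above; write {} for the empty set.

opens ⊆ A: {}, {q}, {u}, {t, q}, {u, q}, {s, q}, {t, u, q}, {t, s, q}, {s, u, q}, {t, s, u, q}; union → int = {t, s, u, q}
complement {v, p}; its interior {v}; cl(A) = X∖{v} = {t, s, p, u, r, q}
boundary = {t, s, p, u, r, q} ∖ {t, s, u, q} = {p, r}

int(A) = {t, s, u, q}
cl(A)  = {t, s, p, u, r, q}
∂A     = {p, r}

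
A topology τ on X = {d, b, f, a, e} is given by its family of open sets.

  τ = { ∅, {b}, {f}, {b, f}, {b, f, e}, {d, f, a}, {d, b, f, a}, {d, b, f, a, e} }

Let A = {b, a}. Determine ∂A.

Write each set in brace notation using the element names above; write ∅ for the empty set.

{d, a, e}

interior: largest open inside A is {b} (from ∅, {b})
cl via duality: int({d, f, e}) = {f}, so X∖{f} = {d, b, a, e}
cl∖int = {d, a, e}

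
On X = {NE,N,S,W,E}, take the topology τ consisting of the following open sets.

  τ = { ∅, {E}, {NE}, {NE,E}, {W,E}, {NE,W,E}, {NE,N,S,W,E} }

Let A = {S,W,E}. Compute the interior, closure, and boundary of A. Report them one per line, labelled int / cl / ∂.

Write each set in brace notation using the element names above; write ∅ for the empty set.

opens ⊆ A: ∅, {E}, {W,E}; union → int = {W,E}
complement {NE,N}; its interior {NE}; cl(A) = X∖{NE} = {N,S,W,E}
boundary = {N,S,W,E} ∖ {W,E} = {N,S}

int(A) = {W,E}
cl(A)  = {N,S,W,E}
∂A     = {N,S}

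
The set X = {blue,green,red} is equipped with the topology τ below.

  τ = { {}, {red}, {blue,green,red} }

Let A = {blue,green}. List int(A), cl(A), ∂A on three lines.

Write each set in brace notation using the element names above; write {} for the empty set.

int(A) = {}
cl(A)  = {blue,green}
∂A     = {blue,green}

open subsets of A: {}; so int(A) = {}
closure: X∖int(X∖A) = X∖{red} = {blue,green}
∂A = {blue,green} minus {} = {blue,green}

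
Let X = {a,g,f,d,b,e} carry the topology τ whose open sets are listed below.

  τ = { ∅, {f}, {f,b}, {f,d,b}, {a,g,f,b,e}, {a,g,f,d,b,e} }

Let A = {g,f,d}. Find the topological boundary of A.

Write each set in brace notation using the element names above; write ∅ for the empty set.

{a,g,d,b,e}

open subsets of A: ∅, {f}; so int(A) = {f}
closure: X∖int(X∖A) = X∖∅ = {a,g,f,d,b,e}
∂A = {a,g,f,d,b,e} minus {f} = {a,g,d,b,e}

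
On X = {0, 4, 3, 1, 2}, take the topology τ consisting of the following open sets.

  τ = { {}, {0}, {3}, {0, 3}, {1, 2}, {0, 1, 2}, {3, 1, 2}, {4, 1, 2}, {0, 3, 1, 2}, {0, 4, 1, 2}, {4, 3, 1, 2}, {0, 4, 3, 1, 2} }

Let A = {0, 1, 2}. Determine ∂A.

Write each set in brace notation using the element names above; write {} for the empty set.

interior: largest open inside A is {0, 1, 2} (from {}, {0}, {1, 2}, {0, 1, 2})
cl via duality: int({4, 3}) = {3}, so X∖{3} = {0, 4, 1, 2}
cl∖int = {4}

{4}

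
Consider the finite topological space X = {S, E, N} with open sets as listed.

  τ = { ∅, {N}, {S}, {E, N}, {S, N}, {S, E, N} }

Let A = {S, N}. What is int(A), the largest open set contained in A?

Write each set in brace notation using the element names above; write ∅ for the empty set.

opens ⊆ A: ∅, {S}, {N}, {S, N}; union → int = {S, N}

{S, N}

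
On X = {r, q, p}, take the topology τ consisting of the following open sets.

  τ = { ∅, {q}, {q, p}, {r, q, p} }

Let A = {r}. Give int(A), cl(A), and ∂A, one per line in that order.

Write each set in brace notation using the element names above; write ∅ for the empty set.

U open, U⊆A: ∅. int(A) = ⋃ = ∅
X∖A={q, p}, int(X∖A)={q, p}, hence cl(A)={r}
∂A: remove int from cl → {r}

int(A) = ∅
cl(A)  = {r}
∂A     = {r}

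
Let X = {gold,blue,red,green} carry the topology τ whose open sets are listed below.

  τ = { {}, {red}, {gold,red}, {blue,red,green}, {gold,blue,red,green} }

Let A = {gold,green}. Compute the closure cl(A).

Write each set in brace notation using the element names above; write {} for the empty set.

X∖A={blue,red}, int(X∖A)={red}, hence cl(A)={gold,blue,green}

{gold,blue,green}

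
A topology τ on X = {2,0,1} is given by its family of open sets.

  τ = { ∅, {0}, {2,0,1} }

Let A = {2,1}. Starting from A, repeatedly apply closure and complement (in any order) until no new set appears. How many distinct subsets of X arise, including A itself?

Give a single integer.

4

complement {0}; its interior {0}; cl(A) = X∖{0} = {2,1}
With k = closure, c = complement:
  1. A     = {2,1}
  2. cA    = {0}
  3. kcA   = {2,0,1}
  4. ckcA  = ∅
k, c of each give nothing new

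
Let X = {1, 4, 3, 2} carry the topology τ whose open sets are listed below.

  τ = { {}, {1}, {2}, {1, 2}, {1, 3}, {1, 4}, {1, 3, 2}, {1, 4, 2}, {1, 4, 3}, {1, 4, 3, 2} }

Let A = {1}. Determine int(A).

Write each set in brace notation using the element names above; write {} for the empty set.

{1}

U open, U⊆A: {}, {1}. int(A) = ⋃ = {1}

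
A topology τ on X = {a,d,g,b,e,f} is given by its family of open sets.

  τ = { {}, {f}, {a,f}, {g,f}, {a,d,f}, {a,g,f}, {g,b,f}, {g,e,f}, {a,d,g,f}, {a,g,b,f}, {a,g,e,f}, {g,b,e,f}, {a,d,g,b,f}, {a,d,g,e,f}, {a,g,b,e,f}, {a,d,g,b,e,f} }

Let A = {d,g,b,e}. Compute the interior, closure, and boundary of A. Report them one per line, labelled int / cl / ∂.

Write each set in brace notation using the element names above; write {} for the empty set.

opens ⊆ A: {}; union → int = {}
complement {a,f}; its interior {a,f}; cl(A) = X∖{a,f} = {d,g,b,e}
boundary = {d,g,b,e} ∖ {} = {d,g,b,e}

int(A) = {}
cl(A)  = {d,g,b,e}
∂A     = {d,g,b,e}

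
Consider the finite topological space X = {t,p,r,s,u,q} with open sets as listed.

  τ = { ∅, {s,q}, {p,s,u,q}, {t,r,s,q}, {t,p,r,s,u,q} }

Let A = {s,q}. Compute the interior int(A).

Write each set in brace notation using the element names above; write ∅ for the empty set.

{s,q}

opens ⊆ A: ∅, {s,q}; union → int = {s,q}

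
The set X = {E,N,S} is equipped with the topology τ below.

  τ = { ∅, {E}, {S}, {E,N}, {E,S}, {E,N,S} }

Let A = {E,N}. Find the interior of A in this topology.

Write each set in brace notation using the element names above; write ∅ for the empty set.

interior: largest open inside A is {E,N} (from ∅, {E}, {E,N})

{E,N}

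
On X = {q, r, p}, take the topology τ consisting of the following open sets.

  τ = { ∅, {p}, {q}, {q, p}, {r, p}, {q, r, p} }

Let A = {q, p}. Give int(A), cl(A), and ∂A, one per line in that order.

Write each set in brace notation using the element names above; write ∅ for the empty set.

opens ⊆ A: ∅, {q}, {p}, {q, p}; union → int = {q, p}
complement {r}; its interior ∅; cl(A) = X∖∅ = {q, r, p}
boundary = {q, r, p} ∖ {q, p} = {r}

int(A) = {q, p}
cl(A)  = {q, r, p}
∂A     = {r}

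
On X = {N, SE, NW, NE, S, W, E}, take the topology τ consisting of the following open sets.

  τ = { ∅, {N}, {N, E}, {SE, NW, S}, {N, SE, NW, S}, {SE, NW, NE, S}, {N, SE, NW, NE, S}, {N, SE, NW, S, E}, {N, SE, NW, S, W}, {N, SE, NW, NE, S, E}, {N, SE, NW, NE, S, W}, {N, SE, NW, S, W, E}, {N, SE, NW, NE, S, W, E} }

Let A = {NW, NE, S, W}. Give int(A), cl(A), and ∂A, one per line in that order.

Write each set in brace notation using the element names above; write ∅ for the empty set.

interior: largest open inside A is ∅ (from ∅)
cl via duality: int({N, SE, E}) = {N, E}, so X∖{N, E} = {SE, NW, NE, S, W}
cl∖int = {SE, NW, NE, S, W}

int(A) = ∅
cl(A)  = {SE, NW, NE, S, W}
∂A     = {SE, NW, NE, S, W}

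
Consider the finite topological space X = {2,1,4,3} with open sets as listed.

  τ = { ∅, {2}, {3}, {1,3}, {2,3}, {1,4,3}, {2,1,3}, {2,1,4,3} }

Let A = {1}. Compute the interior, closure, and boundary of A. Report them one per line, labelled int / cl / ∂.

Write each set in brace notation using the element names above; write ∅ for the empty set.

int(A) = ∅
cl(A)  = {1,4}
∂A     = {1,4}

opens ⊆ A: ∅; union → int = ∅
complement {2,4,3}; its interior {2,3}; cl(A) = X∖{2,3} = {1,4}
boundary = {1,4} ∖ ∅ = {1,4}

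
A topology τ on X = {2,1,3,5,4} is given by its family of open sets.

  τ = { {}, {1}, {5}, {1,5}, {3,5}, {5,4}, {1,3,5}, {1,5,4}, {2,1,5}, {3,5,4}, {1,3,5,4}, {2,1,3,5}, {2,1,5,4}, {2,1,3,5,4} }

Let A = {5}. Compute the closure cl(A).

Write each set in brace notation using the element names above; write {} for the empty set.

{2,3,5,4}

cl via duality: int({2,1,3,4}) = {1}, so X∖{1} = {2,3,5,4}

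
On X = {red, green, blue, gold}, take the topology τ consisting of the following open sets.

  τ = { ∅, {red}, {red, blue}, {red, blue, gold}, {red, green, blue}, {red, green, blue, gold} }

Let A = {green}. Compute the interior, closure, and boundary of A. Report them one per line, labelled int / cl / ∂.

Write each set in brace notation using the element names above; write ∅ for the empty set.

int(A) = ∅
cl(A)  = {green}
∂A     = {green}

open subsets of A: ∅; so int(A) = ∅
closure: X∖int(X∖A) = X∖{red, blue, gold} = {green}
∂A = {green} minus ∅ = {green}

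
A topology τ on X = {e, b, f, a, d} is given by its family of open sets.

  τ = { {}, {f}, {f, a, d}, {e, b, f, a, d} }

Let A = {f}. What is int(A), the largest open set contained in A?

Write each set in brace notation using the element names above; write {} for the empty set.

{f}

interior: largest open inside A is {f} (from {}, {f})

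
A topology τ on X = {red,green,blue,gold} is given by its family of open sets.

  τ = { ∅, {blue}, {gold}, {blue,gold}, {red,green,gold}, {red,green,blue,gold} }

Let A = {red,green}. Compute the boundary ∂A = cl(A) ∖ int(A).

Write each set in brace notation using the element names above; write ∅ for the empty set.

{red,green}

opens ⊆ A: ∅; union → int = ∅
complement {blue,gold}; its interior {blue,gold}; cl(A) = X∖{blue,gold} = {red,green}
boundary = {red,green} ∖ ∅ = {red,green}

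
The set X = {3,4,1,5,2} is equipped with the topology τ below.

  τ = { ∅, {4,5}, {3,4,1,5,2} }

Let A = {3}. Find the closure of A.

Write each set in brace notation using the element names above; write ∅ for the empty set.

{3,1,2}

closure: X∖int(X∖A) = X∖{4,5} = {3,1,2}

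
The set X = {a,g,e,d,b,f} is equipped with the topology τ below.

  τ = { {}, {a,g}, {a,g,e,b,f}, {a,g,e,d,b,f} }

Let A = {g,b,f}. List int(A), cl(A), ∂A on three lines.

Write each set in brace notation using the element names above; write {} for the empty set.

open subsets of A: {}; so int(A) = {}
closure: X∖int(X∖A) = X∖{} = {a,g,e,d,b,f}
∂A = {a,g,e,d,b,f} minus {} = {a,g,e,d,b,f}

int(A) = {}
cl(A)  = {a,g,e,d,b,f}
∂A     = {a,g,e,d,b,f}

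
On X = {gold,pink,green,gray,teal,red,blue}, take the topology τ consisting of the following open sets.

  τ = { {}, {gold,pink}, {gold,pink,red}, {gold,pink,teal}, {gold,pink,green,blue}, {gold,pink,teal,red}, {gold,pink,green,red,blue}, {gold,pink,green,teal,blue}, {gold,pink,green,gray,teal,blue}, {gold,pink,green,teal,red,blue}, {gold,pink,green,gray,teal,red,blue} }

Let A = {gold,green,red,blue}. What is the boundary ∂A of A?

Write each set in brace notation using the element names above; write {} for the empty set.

{gold,pink,green,gray,teal,red,blue}

interior: largest open inside A is {} (from {})
cl via duality: int({pink,gray,teal}) = {}, so X∖{} = {gold,pink,green,gray,teal,red,blue}
cl∖int = {gold,pink,green,gray,teal,red,blue}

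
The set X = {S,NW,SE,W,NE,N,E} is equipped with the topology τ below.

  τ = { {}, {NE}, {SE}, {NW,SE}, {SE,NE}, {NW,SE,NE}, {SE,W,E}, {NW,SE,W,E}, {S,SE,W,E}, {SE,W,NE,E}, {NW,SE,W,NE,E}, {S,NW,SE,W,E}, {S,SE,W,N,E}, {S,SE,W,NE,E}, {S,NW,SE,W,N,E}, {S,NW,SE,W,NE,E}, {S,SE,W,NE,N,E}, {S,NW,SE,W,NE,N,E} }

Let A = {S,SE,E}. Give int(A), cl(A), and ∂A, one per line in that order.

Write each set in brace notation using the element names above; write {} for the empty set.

interior: largest open inside A is {SE} (from {}, {SE})
cl via duality: int({NW,W,NE,N}) = {NE}, so X∖{NE} = {S,NW,SE,W,N,E}
cl∖int = {S,NW,W,N,E}

int(A) = {SE}
cl(A)  = {S,NW,SE,W,N,E}
∂A     = {S,NW,W,N,E}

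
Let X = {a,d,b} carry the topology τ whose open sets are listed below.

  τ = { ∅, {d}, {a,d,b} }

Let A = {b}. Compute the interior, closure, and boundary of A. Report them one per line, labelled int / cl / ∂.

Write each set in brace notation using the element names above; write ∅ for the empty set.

int(A) = ∅
cl(A)  = {a,b}
∂A     = {a,b}

opens ⊆ A: ∅; union → int = ∅
complement {a,d}; its interior {d}; cl(A) = X∖{d} = {a,b}
boundary = {a,b} ∖ ∅ = {a,b}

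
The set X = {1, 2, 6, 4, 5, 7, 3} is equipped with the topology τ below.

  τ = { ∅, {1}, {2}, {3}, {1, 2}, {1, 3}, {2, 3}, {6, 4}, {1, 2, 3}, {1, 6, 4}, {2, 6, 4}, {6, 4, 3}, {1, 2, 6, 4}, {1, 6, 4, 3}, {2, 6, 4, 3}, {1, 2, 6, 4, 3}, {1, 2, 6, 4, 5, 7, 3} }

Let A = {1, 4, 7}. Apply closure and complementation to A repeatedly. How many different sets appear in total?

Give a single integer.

10

X∖A={2, 6, 5, 3}, int(X∖A)={2, 3}, hence cl(A)={1, 6, 4, 5, 7}
Orbit (k=closure, c=complement):
  1. A     = {1, 4, 7}
  2. kA    = {1, 6, 4, 5, 7}
  3. cA    = {2, 6, 5, 3}
  4. ckA   = {2, 3}
  5. kcA   = {2, 6, 4, 5, 7, 3}
  6. kckA  = {2, 5, 7, 3}
  7. ckcA  = {1}
  8. ckckA = {1, 6, 4}
  9. kckcA = {1, 5, 7}
  10. ckckcA = {2, 6, 4, 3}
(closed under both — stop)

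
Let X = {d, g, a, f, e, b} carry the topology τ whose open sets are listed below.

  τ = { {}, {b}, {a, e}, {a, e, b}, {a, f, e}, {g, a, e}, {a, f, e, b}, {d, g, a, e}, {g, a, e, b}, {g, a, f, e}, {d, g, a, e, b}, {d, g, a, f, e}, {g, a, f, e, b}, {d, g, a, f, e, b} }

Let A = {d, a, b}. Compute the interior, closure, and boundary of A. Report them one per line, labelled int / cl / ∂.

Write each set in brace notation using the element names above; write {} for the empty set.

opens ⊆ A: {}, {b}; union → int = {b}
complement {g, f, e}; its interior {}; cl(A) = X∖{} = {d, g, a, f, e, b}
boundary = {d, g, a, f, e, b} ∖ {b} = {d, g, a, f, e}

int(A) = {b}
cl(A)  = {d, g, a, f, e, b}
∂A     = {d, g, a, f, e}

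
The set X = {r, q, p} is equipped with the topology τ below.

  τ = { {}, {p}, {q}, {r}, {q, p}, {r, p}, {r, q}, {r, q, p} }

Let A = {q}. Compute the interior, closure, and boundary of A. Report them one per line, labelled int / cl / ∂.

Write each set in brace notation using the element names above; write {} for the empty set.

int(A) = {q}
cl(A)  = {q}
∂A     = {}

opens ⊆ A: {}, {q}; union → int = {q}
complement {r, p}; its interior {r, p}; cl(A) = X∖{r, p} = {q}
boundary = {q} ∖ {q} = {}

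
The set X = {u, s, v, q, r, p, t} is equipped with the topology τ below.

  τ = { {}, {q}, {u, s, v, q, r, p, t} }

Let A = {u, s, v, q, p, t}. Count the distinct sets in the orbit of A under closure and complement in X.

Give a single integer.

X∖A={r}, int(X∖A)={}, hence cl(A)={u, s, v, q, r, p, t}
Orbit (k=closure, c=complement):
  1. A     = {u, s, v, q, p, t}
  2. kA    = {u, s, v, q, r, p, t}
  3. cA    = {r}
  4. ckA   = {}
  5. kcA   = {u, s, v, r, p, t}
  6. ckcA  = {q}
(closed under both — stop)

6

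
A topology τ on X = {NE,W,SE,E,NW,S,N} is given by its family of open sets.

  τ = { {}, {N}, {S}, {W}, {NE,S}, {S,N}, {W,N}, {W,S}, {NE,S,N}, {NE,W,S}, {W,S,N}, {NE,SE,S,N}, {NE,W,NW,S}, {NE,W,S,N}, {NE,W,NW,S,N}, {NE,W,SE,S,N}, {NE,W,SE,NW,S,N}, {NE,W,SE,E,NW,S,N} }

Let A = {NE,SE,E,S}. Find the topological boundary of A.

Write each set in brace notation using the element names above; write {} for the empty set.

{SE,E,NW}

U open, U⊆A: {}, {S}, {NE,S}. int(A) = ⋃ = {NE,S}
X∖A={W,NW,N}, int(X∖A)={W,N}, hence cl(A)={NE,SE,E,NW,S}
∂A: remove int from cl → {SE,E,NW}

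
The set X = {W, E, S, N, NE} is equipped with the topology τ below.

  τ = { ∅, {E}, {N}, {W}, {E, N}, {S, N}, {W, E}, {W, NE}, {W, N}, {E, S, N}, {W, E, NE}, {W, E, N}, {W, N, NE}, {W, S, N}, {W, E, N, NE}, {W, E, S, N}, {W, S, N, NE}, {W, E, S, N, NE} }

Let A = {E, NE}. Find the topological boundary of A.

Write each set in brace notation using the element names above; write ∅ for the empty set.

interior: largest open inside A is {E} (from ∅, {E})
cl via duality: int({W, S, N}) = {W, S, N}, so X∖{W, S, N} = {E, NE}
cl∖int = {NE}

{NE}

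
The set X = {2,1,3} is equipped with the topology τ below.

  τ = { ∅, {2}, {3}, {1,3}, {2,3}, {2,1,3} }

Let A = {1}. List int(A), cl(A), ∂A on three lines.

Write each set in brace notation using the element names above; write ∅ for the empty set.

opens ⊆ A: ∅; union → int = ∅
complement {2,3}; its interior {2,3}; cl(A) = X∖{2,3} = {1}
boundary = {1} ∖ ∅ = {1}

int(A) = ∅
cl(A)  = {1}
∂A     = {1}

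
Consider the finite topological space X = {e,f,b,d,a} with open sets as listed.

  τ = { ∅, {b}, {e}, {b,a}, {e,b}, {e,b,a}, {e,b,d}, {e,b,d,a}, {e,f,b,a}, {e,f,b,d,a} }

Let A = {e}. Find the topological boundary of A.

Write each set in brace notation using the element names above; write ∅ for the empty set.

interior: largest open inside A is {e} (from ∅, {e})
cl via duality: int({f,b,d,a}) = {b,a}, so X∖{b,a} = {e,f,d}
cl∖int = {f,d}

{f,d}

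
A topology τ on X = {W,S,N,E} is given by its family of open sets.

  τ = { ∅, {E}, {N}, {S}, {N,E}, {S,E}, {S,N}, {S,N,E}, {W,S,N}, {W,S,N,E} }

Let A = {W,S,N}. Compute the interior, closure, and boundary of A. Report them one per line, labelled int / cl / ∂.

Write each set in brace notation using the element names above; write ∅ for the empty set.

U open, U⊆A: ∅, {S}, {N}, {S,N}, {W,S,N}. int(A) = ⋃ = {W,S,N}
X∖A={E}, int(X∖A)={E}, hence cl(A)={W,S,N}
∂A: remove int from cl → ∅

int(A) = {W,S,N}
cl(A)  = {W,S,N}
∂A     = ∅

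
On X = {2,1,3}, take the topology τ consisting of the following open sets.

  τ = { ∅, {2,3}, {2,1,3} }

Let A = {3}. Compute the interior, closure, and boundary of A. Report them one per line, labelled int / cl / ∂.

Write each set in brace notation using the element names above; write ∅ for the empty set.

interior: largest open inside A is ∅ (from ∅)
cl via duality: int({2,1}) = ∅, so X∖∅ = {2,1,3}
cl∖int = {2,1,3}

int(A) = ∅
cl(A)  = {2,1,3}
∂A     = {2,1,3}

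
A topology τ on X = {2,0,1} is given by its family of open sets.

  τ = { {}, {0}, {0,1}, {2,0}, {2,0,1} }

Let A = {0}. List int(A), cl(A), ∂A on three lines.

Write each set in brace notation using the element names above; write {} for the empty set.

U open, U⊆A: {}, {0}. int(A) = ⋃ = {0}
X∖A={2,1}, int(X∖A)={}, hence cl(A)={2,0,1}
∂A: remove int from cl → {2,1}

int(A) = {0}
cl(A)  = {2,0,1}
∂A     = {2,1}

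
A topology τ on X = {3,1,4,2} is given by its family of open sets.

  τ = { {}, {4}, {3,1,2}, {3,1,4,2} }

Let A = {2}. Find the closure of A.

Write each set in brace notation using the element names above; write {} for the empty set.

X∖A={3,1,4}, int(X∖A)={4}, hence cl(A)={3,1,2}

{3,1,2}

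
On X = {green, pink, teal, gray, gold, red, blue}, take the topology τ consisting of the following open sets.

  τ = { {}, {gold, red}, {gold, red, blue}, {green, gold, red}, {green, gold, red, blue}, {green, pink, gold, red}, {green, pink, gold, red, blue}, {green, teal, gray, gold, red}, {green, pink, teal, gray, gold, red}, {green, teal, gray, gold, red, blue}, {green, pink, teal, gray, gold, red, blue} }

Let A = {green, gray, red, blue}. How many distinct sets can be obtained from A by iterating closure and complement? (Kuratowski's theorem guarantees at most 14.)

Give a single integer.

4

X∖A={pink, teal, gold}, int(X∖A)={}, hence cl(A)={green, pink, teal, gray, gold, red, blue}
Orbit (k=closure, c=complement):
  1. A     = {green, gray, red, blue}
  2. kA    = {green, pink, teal, gray, gold, red, blue}
  3. cA    = {pink, teal, gold}
  4. ckA   = {}
(closed under both — stop)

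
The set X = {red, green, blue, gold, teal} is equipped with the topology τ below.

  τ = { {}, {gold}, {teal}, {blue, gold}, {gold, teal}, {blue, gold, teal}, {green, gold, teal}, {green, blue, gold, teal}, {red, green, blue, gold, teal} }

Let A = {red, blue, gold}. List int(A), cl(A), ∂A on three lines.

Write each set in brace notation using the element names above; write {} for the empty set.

int(A) = {blue, gold}
cl(A)  = {red, green, blue, gold}
∂A     = {red, green}

U open, U⊆A: {}, {gold}, {blue, gold}. int(A) = ⋃ = {blue, gold}
X∖A={green, teal}, int(X∖A)={teal}, hence cl(A)={red, green, blue, gold}
∂A: remove int from cl → {red, green}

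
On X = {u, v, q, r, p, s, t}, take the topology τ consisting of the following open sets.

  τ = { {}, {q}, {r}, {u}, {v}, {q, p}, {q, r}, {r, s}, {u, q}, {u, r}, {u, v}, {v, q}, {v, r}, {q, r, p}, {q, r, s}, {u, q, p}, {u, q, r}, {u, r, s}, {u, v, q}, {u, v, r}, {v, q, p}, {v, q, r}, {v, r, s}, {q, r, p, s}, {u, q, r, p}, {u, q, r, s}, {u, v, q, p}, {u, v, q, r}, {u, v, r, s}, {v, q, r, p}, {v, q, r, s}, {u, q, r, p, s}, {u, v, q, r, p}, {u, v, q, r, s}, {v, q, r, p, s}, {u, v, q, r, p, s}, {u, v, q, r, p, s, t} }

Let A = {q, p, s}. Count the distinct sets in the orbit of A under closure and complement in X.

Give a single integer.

complement {u, v, r, t}; its interior {u, v, r}; cl(A) = X∖{u, v, r} = {q, p, s, t}
With k = closure, c = complement:
  1. A     = {q, p, s}
  2. kA    = {q, p, s, t}
  3. cA    = {u, v, r, t}
  4. ckA   = {u, v, r}
  5. kcA   = {u, v, r, s, t}
  6. ckcA  = {q, p}
  7. kckcA = {q, p, t}
  8. ckckcA = {u, v, r, s}
k, c of each give nothing new

8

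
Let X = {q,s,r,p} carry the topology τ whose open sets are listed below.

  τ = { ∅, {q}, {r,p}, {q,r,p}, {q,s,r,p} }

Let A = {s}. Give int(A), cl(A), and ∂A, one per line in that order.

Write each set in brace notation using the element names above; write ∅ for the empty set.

interior: largest open inside A is ∅ (from ∅)
cl via duality: int({q,r,p}) = {q,r,p}, so X∖{q,r,p} = {s}
cl∖int = {s}

int(A) = ∅
cl(A)  = {s}
∂A     = {s}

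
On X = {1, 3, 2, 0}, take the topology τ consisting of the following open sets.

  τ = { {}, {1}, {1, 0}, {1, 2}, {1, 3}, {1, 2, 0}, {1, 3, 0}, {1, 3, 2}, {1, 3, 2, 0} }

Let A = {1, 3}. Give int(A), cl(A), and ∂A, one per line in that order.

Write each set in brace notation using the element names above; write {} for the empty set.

int(A) = {1, 3}
cl(A)  = {1, 3, 2, 0}
∂A     = {2, 0}

interior: largest open inside A is {1, 3} (from {}, {1}, {1, 3})
cl via duality: int({2, 0}) = {}, so X∖{} = {1, 3, 2, 0}
cl∖int = {2, 0}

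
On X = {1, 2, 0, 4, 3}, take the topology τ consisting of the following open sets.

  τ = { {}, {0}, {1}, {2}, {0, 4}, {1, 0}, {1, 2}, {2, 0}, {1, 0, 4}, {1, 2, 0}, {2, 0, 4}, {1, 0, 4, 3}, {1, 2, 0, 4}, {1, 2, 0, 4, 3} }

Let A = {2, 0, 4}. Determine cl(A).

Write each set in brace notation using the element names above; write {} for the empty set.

cl via duality: int({1, 3}) = {1}, so X∖{1} = {2, 0, 4, 3}

{2, 0, 4, 3}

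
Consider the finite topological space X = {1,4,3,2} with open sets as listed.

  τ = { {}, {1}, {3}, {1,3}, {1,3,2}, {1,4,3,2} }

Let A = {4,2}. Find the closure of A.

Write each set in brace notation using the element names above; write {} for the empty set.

cl via duality: int({1,3}) = {1,3}, so X∖{1,3} = {4,2}

{4,2}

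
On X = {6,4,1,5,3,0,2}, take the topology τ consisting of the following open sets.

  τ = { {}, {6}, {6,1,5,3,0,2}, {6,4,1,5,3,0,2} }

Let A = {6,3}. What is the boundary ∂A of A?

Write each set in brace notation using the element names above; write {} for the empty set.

opens ⊆ A: {}, {6}; union → int = {6}
complement {4,1,5,0,2}; its interior {}; cl(A) = X∖{} = {6,4,1,5,3,0,2}
boundary = {6,4,1,5,3,0,2} ∖ {6} = {4,1,5,3,0,2}

{4,1,5,3,0,2}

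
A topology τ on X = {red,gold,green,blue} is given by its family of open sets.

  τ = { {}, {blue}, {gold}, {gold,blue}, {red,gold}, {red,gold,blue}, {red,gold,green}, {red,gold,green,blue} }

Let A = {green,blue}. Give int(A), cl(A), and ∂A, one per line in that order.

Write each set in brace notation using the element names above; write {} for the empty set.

int(A) = {blue}
cl(A)  = {green,blue}
∂A     = {green}

U open, U⊆A: {}, {blue}. int(A) = ⋃ = {blue}
X∖A={red,gold}, int(X∖A)={red,gold}, hence cl(A)={green,blue}
∂A: remove int from cl → {green}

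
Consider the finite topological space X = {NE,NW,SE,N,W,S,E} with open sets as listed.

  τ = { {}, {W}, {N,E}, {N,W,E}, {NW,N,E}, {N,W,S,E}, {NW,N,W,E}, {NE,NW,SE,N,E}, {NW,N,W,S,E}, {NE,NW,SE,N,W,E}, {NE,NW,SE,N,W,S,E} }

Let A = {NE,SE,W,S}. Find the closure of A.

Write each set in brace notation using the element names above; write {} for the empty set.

X∖A={NW,N,E}, int(X∖A)={NW,N,E}, hence cl(A)={NE,SE,W,S}

{NE,SE,W,S}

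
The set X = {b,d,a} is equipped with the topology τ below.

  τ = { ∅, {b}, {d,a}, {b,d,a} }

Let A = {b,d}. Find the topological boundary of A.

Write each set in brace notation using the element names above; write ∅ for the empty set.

U open, U⊆A: ∅, {b}. int(A) = ⋃ = {b}
X∖A={a}, int(X∖A)=∅, hence cl(A)={b,d,a}
∂A: remove int from cl → {d,a}

{d,a}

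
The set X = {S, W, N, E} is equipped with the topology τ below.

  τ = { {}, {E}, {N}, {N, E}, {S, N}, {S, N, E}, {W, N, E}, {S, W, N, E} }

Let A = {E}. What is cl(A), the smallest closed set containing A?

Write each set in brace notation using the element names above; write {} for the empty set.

{W, E}

cl via duality: int({S, W, N}) = {S, N}, so X∖{S, N} = {W, E}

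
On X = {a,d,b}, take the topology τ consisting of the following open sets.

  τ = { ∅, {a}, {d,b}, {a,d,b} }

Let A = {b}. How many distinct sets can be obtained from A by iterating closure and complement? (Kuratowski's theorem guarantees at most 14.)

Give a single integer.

6

complement {a,d}; its interior {a}; cl(A) = X∖{a} = {d,b}
With k = closure, c = complement:
  1. A     = {b}
  2. kA    = {d,b}
  3. cA    = {a,d}
  4. ckA   = {a}
  5. kcA   = {a,d,b}
  6. ckcA  = ∅
k, c of each give nothing new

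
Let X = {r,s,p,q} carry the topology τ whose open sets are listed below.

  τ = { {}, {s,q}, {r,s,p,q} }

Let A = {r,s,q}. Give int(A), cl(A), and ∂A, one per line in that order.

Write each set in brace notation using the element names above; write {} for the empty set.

opens ⊆ A: {}, {s,q}; union → int = {s,q}
complement {p}; its interior {}; cl(A) = X∖{} = {r,s,p,q}
boundary = {r,s,p,q} ∖ {s,q} = {r,p}

int(A) = {s,q}
cl(A)  = {r,s,p,q}
∂A     = {r,p}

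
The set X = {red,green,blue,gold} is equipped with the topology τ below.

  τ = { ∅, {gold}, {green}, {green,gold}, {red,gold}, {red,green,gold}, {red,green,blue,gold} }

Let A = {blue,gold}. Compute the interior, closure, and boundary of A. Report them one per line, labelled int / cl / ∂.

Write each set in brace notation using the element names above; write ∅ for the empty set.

U open, U⊆A: ∅, {gold}. int(A) = ⋃ = {gold}
X∖A={red,green}, int(X∖A)={green}, hence cl(A)={red,blue,gold}
∂A: remove int from cl → {red,blue}

int(A) = {gold}
cl(A)  = {red,blue,gold}
∂A     = {red,blue}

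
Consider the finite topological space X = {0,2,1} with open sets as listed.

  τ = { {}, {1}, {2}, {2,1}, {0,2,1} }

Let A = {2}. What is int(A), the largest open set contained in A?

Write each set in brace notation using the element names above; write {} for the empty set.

{2}

interior: largest open inside A is {2} (from {}, {2})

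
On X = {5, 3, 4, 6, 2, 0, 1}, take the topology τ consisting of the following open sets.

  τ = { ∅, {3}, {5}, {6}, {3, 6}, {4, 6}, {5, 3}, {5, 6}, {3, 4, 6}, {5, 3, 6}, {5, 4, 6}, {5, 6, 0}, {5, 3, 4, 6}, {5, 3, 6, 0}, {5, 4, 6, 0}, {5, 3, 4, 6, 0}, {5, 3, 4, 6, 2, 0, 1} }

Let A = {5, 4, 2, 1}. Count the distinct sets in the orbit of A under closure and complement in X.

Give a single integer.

cl via duality: int({3, 6, 0}) = {3, 6}, so X∖{3, 6} = {5, 4, 2, 0, 1}
Write k for closure, c for complement:
  1. A     = {5, 4, 2, 1}
  2. kA    = {5, 4, 2, 0, 1}
  3. cA    = {3, 6, 0}
  4. ckA   = {3, 6}
  5. kcA   = {3, 4, 6, 2, 0, 1}
  6. ckcA  = {5}
  7. kckcA = {5, 2, 0, 1}
  8. ckckcA = {3, 4, 6}
applying k or c yields no new set

8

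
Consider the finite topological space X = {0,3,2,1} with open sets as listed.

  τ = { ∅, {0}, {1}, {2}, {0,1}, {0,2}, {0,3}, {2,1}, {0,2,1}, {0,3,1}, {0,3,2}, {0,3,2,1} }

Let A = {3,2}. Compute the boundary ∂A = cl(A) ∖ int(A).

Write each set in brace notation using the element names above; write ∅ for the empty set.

interior: largest open inside A is {2} (from ∅, {2})
cl via duality: int({0,1}) = {0,1}, so X∖{0,1} = {3,2}
cl∖int = {3}

{3}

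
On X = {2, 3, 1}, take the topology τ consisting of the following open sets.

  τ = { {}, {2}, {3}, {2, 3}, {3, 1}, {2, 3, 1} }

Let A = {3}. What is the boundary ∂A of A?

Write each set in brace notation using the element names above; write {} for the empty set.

{1}

opens ⊆ A: {}, {3}; union → int = {3}
complement {2, 1}; its interior {2}; cl(A) = X∖{2} = {3, 1}
boundary = {3, 1} ∖ {3} = {1}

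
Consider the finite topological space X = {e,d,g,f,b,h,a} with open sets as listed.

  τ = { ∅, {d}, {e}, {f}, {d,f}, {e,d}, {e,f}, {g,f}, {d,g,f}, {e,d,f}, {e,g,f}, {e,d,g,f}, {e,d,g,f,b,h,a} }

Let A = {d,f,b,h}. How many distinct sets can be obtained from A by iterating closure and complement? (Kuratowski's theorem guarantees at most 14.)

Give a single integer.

X∖A={e,g,a}, int(X∖A)={e}, hence cl(A)={d,g,f,b,h,a}
Orbit (k=closure, c=complement):
  1. A     = {d,f,b,h}
  2. kA    = {d,g,f,b,h,a}
  3. cA    = {e,g,a}
  4. ckA   = {e}
  5. kcA   = {e,g,b,h,a}
  6. kckA  = {e,b,h,a}
  7. ckcA  = {d,f}
  8. ckckA = {d,g,f}
(closed under both — stop)

8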